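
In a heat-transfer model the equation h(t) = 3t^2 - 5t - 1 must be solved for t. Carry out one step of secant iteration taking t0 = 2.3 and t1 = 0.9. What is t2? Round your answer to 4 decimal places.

h(2.3) = 3.370000, h(0.9) = -3.070000
t2 = 0.900000 − (-3.070000)·(0.900000 − 2.300000) / (-3.070000 − 3.370000) = 0.900000 − (4.298000)/(-6.440000) = 1.567391

1.5674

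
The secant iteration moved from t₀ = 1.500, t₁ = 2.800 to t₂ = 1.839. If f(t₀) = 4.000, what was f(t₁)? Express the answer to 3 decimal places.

-11.339

The secant line through (1.500, 4.000) and (2.800, f(t₁)) crosses zero at t₂ = 1.839.
So (1.500, 4.000), (2.800, f(t₁)), (1.839, 0) are collinear:
f(t₁) = 4.000 · (2.800 − 1.839) / (1.500 − 1.839) = 4.000 · (0.96100)/(-0.33900) = -11.33923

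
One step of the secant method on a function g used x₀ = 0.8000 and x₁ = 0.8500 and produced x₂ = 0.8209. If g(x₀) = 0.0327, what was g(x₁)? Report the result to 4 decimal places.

-0.0455

The secant line through (0.8000, 0.0327) and (0.8500, g(x₁)) crosses zero at x₂ = 0.8209.
So (0.8000, 0.0327), (0.8500, g(x₁)), (0.8209, 0) are collinear:
g(x₁) = 0.0327 · (0.8500 − 0.8209) / (0.8000 − 0.8209) = 0.0327 · (0.029100)/(-0.020900) = -0.045530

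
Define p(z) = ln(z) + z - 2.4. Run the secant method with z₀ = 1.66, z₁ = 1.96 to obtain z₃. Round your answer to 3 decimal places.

1.808

p(1.66) = -0.23318, p(1.96) = 0.23294
z₂ = 1.96000 − 0.23294·(1.96000 − 1.66000) / (0.23294 − (-0.23318)) = 1.96000 − (0.06988)/(0.46613) = 1.81008
p(1.81008) = 0.00345
z₃ = 1.81008 − 0.00345·(1.81008 − 1.96000) / (0.00345 − 0.23294) = 1.81008 − (-0.00052)/(-0.22950) = 1.80783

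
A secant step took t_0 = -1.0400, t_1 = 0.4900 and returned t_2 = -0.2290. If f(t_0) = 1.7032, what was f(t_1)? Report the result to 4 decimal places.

-1.5100

The secant line through (-1.0400, 1.7032) and (0.4900, f(t_1)) crosses zero at t_2 = -0.2290.
So (-1.0400, 1.7032), (0.4900, f(t_1)), (-0.2290, 0) are collinear:
f(t_1) = 1.7032 · (0.4900 − (-0.2290)) / (-1.0400 − (-0.2290)) = 1.7032 · (0.719000)/(-0.811000) = -1.509989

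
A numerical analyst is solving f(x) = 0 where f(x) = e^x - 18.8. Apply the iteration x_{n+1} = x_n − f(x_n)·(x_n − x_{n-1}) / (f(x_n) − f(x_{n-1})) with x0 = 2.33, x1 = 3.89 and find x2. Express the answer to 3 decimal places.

f(2.33) = -8.52206, f(3.89) = 30.11089
x2 = 3.89000 − 30.11089·(3.89000 − 2.33000) / (30.11089 − (-8.52206)) = 3.89000 − (46.97298)/(38.63294) = 2.67412

2.674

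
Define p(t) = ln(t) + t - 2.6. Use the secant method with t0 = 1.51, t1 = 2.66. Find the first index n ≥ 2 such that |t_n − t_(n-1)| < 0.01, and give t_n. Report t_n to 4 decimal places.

p(1.51) = -0.677890, p(2.66) = 1.038326
t2 = 2.660000 − 1.038326·(1.150000)/(1.716216) = 1.964240;  |Δ| = 0.695760
p(1.964240) = 0.039345
t3 = 1.964240 − 0.039345·(-0.695760)/(-0.998981) = 1.936837;  |Δ| = 0.027403
p(1.936837) = -0.002107
t4 = 1.936837 − (-0.002107)·(-0.027403)/(-0.041452) = 1.938230;  |Δ| = 0.001393
|t4 − t3| = 0.001393 < 0.01

n = 4, t_n = 1.9382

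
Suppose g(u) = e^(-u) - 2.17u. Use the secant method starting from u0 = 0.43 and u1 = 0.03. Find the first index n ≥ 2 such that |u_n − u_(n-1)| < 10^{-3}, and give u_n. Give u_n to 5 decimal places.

g(0.43) = -0.2825909, g(0.03) = 0.9053455
u2 = 0.0300000 − 0.9053455·(-0.4000000)/(1.1879364) = 0.3348465;  |Δ| = 0.3048465
g(0.3348465) = -0.0111689
u3 = 0.3348465 − (-0.0111689)·(0.3048465)/(-0.9165144) = 0.3311315;  |Δ| = 0.0037149
g(0.3311315) = -0.0004447
u4 = 0.3311315 − (-0.0004447)·(-0.0037149)/(0.0107242) = 0.3309775;  |Δ| = 0.0001540
|u4 − u3| = 0.0001540 < 10^{-3}

n = 4, u_n = 0.33098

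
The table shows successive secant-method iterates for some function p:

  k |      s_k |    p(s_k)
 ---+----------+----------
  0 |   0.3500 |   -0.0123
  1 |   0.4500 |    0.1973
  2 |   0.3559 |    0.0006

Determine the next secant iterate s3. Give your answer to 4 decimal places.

0.3556

s3 = 0.3559 − 0.0006·(0.3559 − 0.4500) / (0.0006 − 0.1973)
   = 0.3559 − (-0.000056)/(-0.196700) = 0.355613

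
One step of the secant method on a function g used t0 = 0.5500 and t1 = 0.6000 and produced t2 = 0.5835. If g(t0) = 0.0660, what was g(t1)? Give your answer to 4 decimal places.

The secant line through (0.5500, 0.0660) and (0.6000, g(t1)) crosses zero at t2 = 0.5835.
So (0.5500, 0.0660), (0.6000, g(t1)), (0.5835, 0) are collinear:
g(t1) = 0.0660 · (0.6000 − 0.5835) / (0.5500 − 0.5835) = 0.0660 · (0.016500)/(-0.033500) = -0.032507

-0.0325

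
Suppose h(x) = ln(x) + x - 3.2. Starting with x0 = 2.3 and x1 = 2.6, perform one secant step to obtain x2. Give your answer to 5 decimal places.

h(2.3) = -0.0670909, h(2.6) = 0.3555114
x2 = 2.6000000 − 0.3555114·(2.6000000 − 2.3000000) / (0.3555114 − (-0.0670909)) = 2.6000000 − (0.1066534)/(0.4226023) = 2.3476270

2.34763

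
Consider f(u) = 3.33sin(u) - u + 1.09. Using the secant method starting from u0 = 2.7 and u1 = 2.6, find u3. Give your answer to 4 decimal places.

2.6530

f(2.7) = -0.186825, f(2.6) = 0.206620
u2 = 2.600000 − 0.206620·(2.600000 − 2.700000) / (0.206620 − (-0.186825)) = 2.600000 − (-0.020662)/(0.393445) = 2.652516
f(2.652516) = 0.001956
u3 = 2.652516 − 0.001956·(2.652516 − 2.600000) / (0.001956 − 0.206620) = 2.652516 − (0.000103)/(-0.204663) = 2.653018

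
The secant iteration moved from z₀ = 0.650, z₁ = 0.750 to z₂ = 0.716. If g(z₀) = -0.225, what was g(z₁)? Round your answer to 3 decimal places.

0.116

The secant line through (0.650, -0.225) and (0.750, g(z₁)) crosses zero at z₂ = 0.716.
So (0.650, -0.225), (0.750, g(z₁)), (0.716, 0) are collinear:
g(z₁) = -0.225 · (0.750 − 0.716) / (0.650 − 0.716) = -0.225 · (0.03400)/(-0.06600) = 0.11591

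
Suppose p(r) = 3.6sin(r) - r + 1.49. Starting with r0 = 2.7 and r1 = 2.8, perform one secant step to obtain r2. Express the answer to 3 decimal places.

p(2.7) = 0.32857, p(2.8) = -0.10404
r2 = 2.80000 − (-0.10404)·(2.80000 − 2.70000) / (-0.10404 − 0.32857) = 2.80000 − (-0.01040)/(-0.43261) = 2.77595

2.776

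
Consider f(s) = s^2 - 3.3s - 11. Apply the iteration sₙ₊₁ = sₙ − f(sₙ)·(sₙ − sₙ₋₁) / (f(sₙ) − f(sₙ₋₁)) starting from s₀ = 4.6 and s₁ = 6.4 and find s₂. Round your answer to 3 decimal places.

5.252

f(4.6) = -5.02000, f(6.4) = 8.84000
s₂ = 6.40000 − 8.84000·(6.40000 − 4.60000) / (8.84000 − (-5.02000)) = 6.40000 − (15.91200)/(13.86000) = 5.25195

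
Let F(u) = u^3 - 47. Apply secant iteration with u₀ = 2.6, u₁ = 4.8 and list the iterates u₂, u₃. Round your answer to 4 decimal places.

F(2.6) = -29.424000, F(4.8) = 63.592000
u₂ = 4.800000 − 63.592000·(4.800000 − 2.600000) / (63.592000 − (-29.424000)) = 4.800000 − (139.902400)/(93.016000) = 3.295932
F(3.295932) = -11.195742
u₃ = 3.295932 − (-11.195742)·(3.295932 − 4.800000) / (-11.195742 − 63.592000) = 3.295932 − (16.839158)/(-74.787742) = 3.521091

3.2959, 3.5211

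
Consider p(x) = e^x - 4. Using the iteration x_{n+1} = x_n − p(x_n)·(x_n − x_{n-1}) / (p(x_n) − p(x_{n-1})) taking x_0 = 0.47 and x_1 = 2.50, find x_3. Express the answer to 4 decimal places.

1.1687

p(0.47) = -2.400006, p(2.50) = 8.182494
x_2 = 2.500000 − 8.182494·(2.500000 − 0.470000) / (8.182494 − (-2.400006)) = 2.500000 − (16.610463)/(10.582500) = 0.930384
p(0.930384) = -1.464518
x_3 = 0.930384 − (-1.464518)·(0.930384 − 2.500000) / (-1.464518 − 8.182494) = 0.930384 − (2.298731)/(-9.647012) = 1.168668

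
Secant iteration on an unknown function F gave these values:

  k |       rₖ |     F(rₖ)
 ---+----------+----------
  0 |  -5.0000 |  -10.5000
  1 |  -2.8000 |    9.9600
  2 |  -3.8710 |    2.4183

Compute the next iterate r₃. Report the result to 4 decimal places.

-4.2144

r₃ = -3.8710 − 2.4183·(-3.8710 − (-2.8000)) / (2.4183 − 9.9600)
   = -3.8710 − (-2.589999)/(-7.541700) = -4.214424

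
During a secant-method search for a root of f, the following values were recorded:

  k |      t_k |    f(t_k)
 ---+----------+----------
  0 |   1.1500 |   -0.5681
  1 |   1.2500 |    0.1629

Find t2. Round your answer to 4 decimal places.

1.2277

t2 = 1.2500 − 0.1629·(1.2500 − 1.1500) / (0.1629 − (-0.5681))
   = 1.2500 − (0.016290)/(0.731000) = 1.227715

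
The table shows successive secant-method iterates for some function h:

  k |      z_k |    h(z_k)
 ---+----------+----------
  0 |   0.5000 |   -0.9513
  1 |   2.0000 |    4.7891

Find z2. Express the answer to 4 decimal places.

z2 = 2.0000 − 4.7891·(2.0000 − 0.5000) / (4.7891 − (-0.9513))
   = 2.0000 − (7.183650)/(5.740400) = 0.748580

0.7486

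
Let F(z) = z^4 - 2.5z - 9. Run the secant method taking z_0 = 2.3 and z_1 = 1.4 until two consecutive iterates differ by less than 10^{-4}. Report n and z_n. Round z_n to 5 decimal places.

F(2.3) = 13.2341000, F(1.4) = -8.6584000
z_2 = 1.4000000 − (-8.6584000)·(-0.9000000)/(-21.8925000) = 1.7559466;  |Δ| = 0.3559466
F(1.7559466) = -3.8828296
z_3 = 1.7559466 − (-3.8828296)·(0.3559466)/(4.7755704) = 2.0453528;  |Δ| = 0.2894062
F(2.0453528) = 3.3880227
z_4 = 2.0453528 − 3.3880227·(0.2894062)/(7.2708523) = 1.9104972;  |Δ| = 0.1348556
F(1.9104972) = -0.4537457
z_5 = 1.9104972 − (-0.4537457)·(-0.1348556)/(-3.8417684) = 1.9264248;  |Δ| = 0.0159276
F(1.9264248) = -0.0437055
z_6 = 1.9264248 − (-0.0437055)·(0.0159276)/(0.4100402) = 1.9281225;  |Δ| = 0.0016977
F(1.9281225) = 0.0006630
z_7 = 1.9281225 − 0.0006630·(0.0016977)/(0.0443685) = 1.9280971;  |Δ| = 0.0000254
|z_7 − z_6| = 0.0000254 < 10^{-4}

n = 7, z_n = 1.92810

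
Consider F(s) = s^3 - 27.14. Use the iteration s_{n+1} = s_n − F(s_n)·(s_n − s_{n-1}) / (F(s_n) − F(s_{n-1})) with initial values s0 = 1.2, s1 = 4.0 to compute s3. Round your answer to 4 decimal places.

2.8055

F(1.2) = -25.412000, F(4.0) = 36.860000
s2 = 4.000000 − 36.860000·(4.000000 − 1.200000) / (36.860000 − (-25.412000)) = 4.000000 − (103.208000)/(62.272000) = 2.342626
F(2.342626) = -14.283912
s3 = 2.342626 − (-14.283912)·(2.342626 − 4.000000) / (-14.283912 − 36.860000) = 2.342626 − (23.673787)/(-51.143912) = 2.805512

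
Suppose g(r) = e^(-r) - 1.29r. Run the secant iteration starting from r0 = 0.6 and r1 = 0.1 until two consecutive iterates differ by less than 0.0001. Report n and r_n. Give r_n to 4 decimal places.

g(0.6) = -0.225188, g(0.1) = 0.775837
r2 = 0.100000 − 0.775837·(-0.500000)/(1.001026) = 0.487521;  |Δ| = 0.387521
g(0.487521) = -0.014755
r3 = 0.487521 − (-0.014755)·(0.387521)/(-0.790593) = 0.480289;  |Δ| = 0.007233
g(0.480289) = -0.000967
r4 = 0.480289 − (-0.000967)·(-0.007233)/(0.013788) = 0.479781;  |Δ| = 0.000507
g(0.479781) = 0.000001
r5 = 0.479781 − 0.000001·(-0.000507)/(0.000969) = 0.479782;  |Δ| = 0.000001
|r5 − r4| = 0.000001 < 0.0001

n = 5, r_n = 0.4798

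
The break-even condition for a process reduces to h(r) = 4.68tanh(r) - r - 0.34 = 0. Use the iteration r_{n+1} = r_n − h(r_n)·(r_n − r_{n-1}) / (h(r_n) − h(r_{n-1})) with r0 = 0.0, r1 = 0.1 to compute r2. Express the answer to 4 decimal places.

h(0.0) = -0.340000, h(0.1) = 0.026446
r2 = 0.100000 − 0.026446·(0.100000 − 0.000000) / (0.026446 − (-0.340000)) = 0.100000 − (0.002645)/(0.366446) = 0.092783

0.0928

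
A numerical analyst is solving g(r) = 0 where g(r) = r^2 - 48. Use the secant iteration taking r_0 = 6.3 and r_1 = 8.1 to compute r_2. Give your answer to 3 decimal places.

g(6.3) = -8.31000, g(8.1) = 17.61000
r_2 = 8.10000 − 17.61000·(8.10000 − 6.30000) / (17.61000 − (-8.31000)) = 8.10000 − (31.69800)/(25.92000) = 6.87708

6.877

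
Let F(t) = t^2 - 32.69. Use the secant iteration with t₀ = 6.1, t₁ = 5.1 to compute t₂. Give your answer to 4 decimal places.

5.6964

F(6.1) = 4.520000, F(5.1) = -6.680000
t₂ = 5.100000 − (-6.680000)·(5.100000 − 6.100000) / (-6.680000 − 4.520000) = 5.100000 − (6.680000)/(-11.200000) = 5.696429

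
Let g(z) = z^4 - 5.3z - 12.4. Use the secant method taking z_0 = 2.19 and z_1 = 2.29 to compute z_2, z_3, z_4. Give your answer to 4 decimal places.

2.2153, 2.2167, 2.2168

g(2.19) = -1.004425, g(2.29) = 2.963585
z_2 = 2.290000 − 2.963585·(2.290000 − 2.190000) / (2.963585 − (-1.004425)) = 2.290000 − (0.296358)/(3.968010) = 2.215313
g(2.215313) = -0.056504
z_3 = 2.215313 − (-0.056504)·(2.215313 − 2.290000) / (-0.056504 − 2.963585) = 2.215313 − (0.004220)/(-3.020089) = 2.216710
g(2.216710) = -0.003085
z_4 = 2.216710 − (-0.003085)·(2.216710 − 2.215313) / (-0.003085 − (-0.056504)) = 2.216710 − (-0.000004)/(0.053419) = 2.216791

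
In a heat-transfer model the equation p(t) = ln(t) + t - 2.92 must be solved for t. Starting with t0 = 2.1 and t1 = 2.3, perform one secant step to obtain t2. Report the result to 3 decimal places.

p(2.1) = -0.07806, p(2.3) = 0.21291
t2 = 2.30000 − 0.21291·(2.30000 − 2.10000) / (0.21291 − (-0.07806)) = 2.30000 − (0.04258)/(0.29097) = 2.15366

2.154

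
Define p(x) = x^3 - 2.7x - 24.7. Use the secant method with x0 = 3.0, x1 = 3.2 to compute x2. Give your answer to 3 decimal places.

3.222

p(3.0) = -5.80000, p(3.2) = -0.57200
x2 = 3.20000 − (-0.57200)·(3.20000 − 3.00000) / (-0.57200 − (-5.80000)) = 3.20000 − (-0.11440)/(5.22800) = 3.22188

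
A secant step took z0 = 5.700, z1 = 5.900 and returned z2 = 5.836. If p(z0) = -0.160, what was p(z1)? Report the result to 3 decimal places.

The secant line through (5.700, -0.160) and (5.900, p(z1)) crosses zero at z2 = 5.836.
So (5.700, -0.160), (5.900, p(z1)), (5.836, 0) are collinear:
p(z1) = -0.160 · (5.900 − 5.836) / (5.700 − 5.836) = -0.160 · (0.06400)/(-0.13600) = 0.07529

0.075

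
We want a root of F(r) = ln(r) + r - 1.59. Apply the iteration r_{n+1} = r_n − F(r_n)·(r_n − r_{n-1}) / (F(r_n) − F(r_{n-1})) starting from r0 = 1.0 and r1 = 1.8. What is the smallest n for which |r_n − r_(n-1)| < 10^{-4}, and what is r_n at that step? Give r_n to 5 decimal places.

F(1.0) = -0.5900000, F(1.8) = 0.7977867
r2 = 1.8000000 − 0.7977867·(0.8000000)/(1.3877867) = 1.3401099;  |Δ| = 0.4598901
F(1.3401099) = 0.0428615
r3 = 1.3401099 − 0.0428615·(-0.4598901)/(-0.7549251) = 1.3139992;  |Δ| = 0.0261107
F(1.3139992) = -0.0029254
r4 = 1.3139992 − (-0.0029254)·(-0.0261107)/(-0.0457870) = 1.3156675;  |Δ| = 0.0016683
F(1.3156675) = 0.0000116
r5 = 1.3156675 − 0.0000116·(0.0016683)/(0.0029371) = 1.3156609;  |Δ| = 0.0000066
|r5 − r4| = 0.0000066 < 10^{-4}

n = 5, r_n = 1.31566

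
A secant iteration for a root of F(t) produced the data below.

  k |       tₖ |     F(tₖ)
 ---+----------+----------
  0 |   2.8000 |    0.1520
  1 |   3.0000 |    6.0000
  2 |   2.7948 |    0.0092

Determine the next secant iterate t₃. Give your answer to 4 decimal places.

2.7945

t₃ = 2.7948 − 0.0092·(2.7948 − 3.0000) / (0.0092 − 6.0000)
   = 2.7948 − (-0.001888)/(-5.990800) = 2.794485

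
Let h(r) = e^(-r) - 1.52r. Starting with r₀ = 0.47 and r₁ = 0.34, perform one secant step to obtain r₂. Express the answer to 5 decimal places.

h(0.47) = -0.0893977, h(0.34) = 0.1949703
r₂ = 0.3400000 − 0.1949703·(0.3400000 − 0.4700000) / (0.1949703 − (-0.0893977)) = 0.3400000 − (-0.0253461)/(0.2843681) = 0.4291315

0.42913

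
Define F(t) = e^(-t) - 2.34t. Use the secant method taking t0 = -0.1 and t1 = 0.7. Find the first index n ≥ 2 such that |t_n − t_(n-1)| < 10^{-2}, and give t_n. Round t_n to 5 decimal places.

n = 4, t_n = 0.31262

F(-0.1) = 1.3391709, F(0.7) = -1.1414147
t2 = 0.7000000 − (-1.1414147)·(0.8000000)/(-2.4805856) = 0.3318886;  |Δ| = 0.3681114
F(0.3318886) = -0.0590522
t3 = 0.3318886 − (-0.0590522)·(-0.3681114)/(1.0823625) = 0.3118050;  |Δ| = 0.0200836
F(0.3118050) = 0.0025006
t4 = 0.3118050 − 0.0025006·(-0.0200836)/(0.0615528) = 0.3126209;  |Δ| = 0.0008159
|t4 − t3| = 0.0008159 < 10^{-2}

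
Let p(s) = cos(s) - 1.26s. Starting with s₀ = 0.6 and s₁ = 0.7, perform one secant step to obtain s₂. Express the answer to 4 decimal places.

p(0.6) = 0.069336, p(0.7) = -0.117158
s₂ = 0.700000 − (-0.117158)·(0.700000 − 0.600000) / (-0.117158 − 0.069336) = 0.700000 − (-0.011716)/(-0.186493) = 0.637179

0.6372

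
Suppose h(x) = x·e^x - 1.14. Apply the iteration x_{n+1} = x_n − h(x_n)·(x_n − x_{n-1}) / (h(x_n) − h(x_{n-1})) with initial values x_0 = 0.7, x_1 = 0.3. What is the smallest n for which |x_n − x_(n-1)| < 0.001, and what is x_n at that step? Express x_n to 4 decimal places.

h(0.7) = 0.269627, h(0.3) = -0.735042
x_2 = 0.300000 − (-0.735042)·(-0.400000)/(-1.004669) = 0.592650;  |Δ| = 0.292650
h(0.592650) = -0.068028
x_3 = 0.592650 − (-0.068028)·(0.292650)/(0.667014) = 0.622498;  |Δ| = 0.029847
h(0.622498) = 0.020072
x_4 = 0.622498 − 0.020072·(0.029847)/(0.088100) = 0.615697;  |Δ| = 0.006800
h(0.615697) = -0.000377
x_5 = 0.615697 − (-0.000377)·(-0.006800)/(-0.020448) = 0.615823;  |Δ| = 0.000125
|x_5 − x_4| = 0.000125 < 0.001

n = 5, x_n = 0.6158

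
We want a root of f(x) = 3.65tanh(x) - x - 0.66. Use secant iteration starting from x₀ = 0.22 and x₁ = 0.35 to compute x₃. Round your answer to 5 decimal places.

f(0.22) = -0.0897091, f(0.35) = 0.2177707
x₂ = 0.3500000 − 0.2177707·(0.3500000 − 0.2200000) / (0.2177707 − (-0.0897091)) = 0.3500000 − (0.0283102)/(0.3074798) = 0.2579283
f(0.2579283) = 0.0031739
x₃ = 0.2579283 − 0.0031739·(0.2579283 − 0.3500000) / (0.0031739 − 0.2177707) = 0.2579283 − (-0.0002922)/(-0.2145968) = 0.2565665

0.25657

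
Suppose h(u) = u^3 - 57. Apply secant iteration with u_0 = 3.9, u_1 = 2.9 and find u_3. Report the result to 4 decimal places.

3.8529

h(3.9) = 2.319000, h(2.9) = -32.611000
u_2 = 2.900000 − (-32.611000)·(2.900000 − 3.900000) / (-32.611000 − 2.319000) = 2.900000 − (32.611000)/(-34.930000) = 3.833610
h(3.833610) = -0.659096
u_3 = 3.833610 − (-0.659096)·(3.833610 − 2.900000) / (-0.659096 − (-32.611000)) = 3.833610 − (-0.615338)/(31.951904) = 3.852868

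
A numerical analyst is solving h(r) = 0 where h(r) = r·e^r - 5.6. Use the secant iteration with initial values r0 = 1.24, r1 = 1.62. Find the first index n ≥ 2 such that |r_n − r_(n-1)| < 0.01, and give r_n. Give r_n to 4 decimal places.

n = 4, r_n = 1.3921

h(1.24) = -1.315039, h(1.62) = 2.586006
r2 = 1.620000 − 2.586006·(0.380000)/(3.901046) = 1.368098;  |Δ| = 0.251902
h(1.368098) = -0.226288
r3 = 1.368098 − (-0.226288)·(-0.251902)/(-2.812294) = 1.388367;  |Δ| = 0.020269
h(1.388367) = -0.035012
r4 = 1.388367 − (-0.035012)·(0.020269)/(0.191276) = 1.392077;  |Δ| = 0.003710
|r4 − r3| = 0.003710 < 0.01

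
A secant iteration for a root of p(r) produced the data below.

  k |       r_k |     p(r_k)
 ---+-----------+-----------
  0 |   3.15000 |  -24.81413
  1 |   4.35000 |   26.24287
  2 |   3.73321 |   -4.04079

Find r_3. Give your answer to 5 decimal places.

3.81551

r_3 = 3.73321 − (-4.04079)·(3.73321 − 4.35000) / (-4.04079 − 26.24287)
   = 3.73321 − (2.4923189)/(-30.2836600) = 3.8155091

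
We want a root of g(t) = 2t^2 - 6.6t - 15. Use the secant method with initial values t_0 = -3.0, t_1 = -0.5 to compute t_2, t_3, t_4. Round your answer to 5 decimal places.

g(-3.0) = 22.8000000, g(-0.5) = -11.2000000
t_2 = -0.5000000 − (-11.2000000)·(-0.5000000 − (-3.0000000)) / (-11.2000000 − 22.8000000) = -0.5000000 − (-28.0000000)/(-34.0000000) = -1.3235294
g(-1.3235294) = -2.7612457
t_3 = -1.3235294 − (-2.7612457)·(-1.3235294 − (-0.5000000)) / (-2.7612457 − (-11.2000000)) = -1.3235294 − (2.2739670)/(8.4387543) = -1.5929966
g(-1.5929966) = 0.5890533
t_4 = -1.5929966 − 0.5890533·(-1.5929966 − (-1.3235294)) / (0.5890533 − (-2.7612457)) = -1.5929966 − (-0.1587305)/(3.3502990) = -1.5456185

-1.32353, -1.59300, -1.54562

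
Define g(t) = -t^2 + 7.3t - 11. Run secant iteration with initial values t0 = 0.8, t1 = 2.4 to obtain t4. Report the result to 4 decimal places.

g(0.8) = -5.800000, g(2.4) = 0.760000
t2 = 2.400000 − 0.760000·(2.400000 − 0.800000) / (0.760000 − (-5.800000)) = 2.400000 − (1.216000)/(6.560000) = 2.214634
g(2.214634) = 0.262225
t3 = 2.214634 − 0.262225·(2.214634 − 2.400000) / (0.262225 − 0.760000) = 2.214634 − (-0.048608)/(-0.497775) = 2.116985
g(2.116985) = -0.027636
t4 = 2.116985 − (-0.027636)·(2.116985 − 2.214634) / (-0.027636 − 0.262225) = 2.116985 − (0.002699)/(-0.289861) = 2.126295

2.1263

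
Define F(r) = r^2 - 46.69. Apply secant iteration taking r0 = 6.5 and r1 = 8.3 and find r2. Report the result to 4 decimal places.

F(6.5) = -4.440000, F(8.3) = 22.200000
r2 = 8.300000 − 22.200000·(8.300000 − 6.500000) / (22.200000 − (-4.440000)) = 8.300000 − (39.960000)/(26.640000) = 6.800000

6.8000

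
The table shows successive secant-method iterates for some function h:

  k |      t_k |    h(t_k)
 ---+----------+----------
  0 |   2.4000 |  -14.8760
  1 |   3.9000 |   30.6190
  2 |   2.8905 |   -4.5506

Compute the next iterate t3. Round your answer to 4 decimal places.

t3 = 2.8905 − (-4.5506)·(2.8905 − 3.9000) / (-4.5506 − 30.6190)
   = 2.8905 − (4.593831)/(-35.169600) = 3.021119

3.0211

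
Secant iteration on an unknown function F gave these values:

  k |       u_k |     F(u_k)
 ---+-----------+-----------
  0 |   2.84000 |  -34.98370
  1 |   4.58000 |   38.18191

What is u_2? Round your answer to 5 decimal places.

3.67197

u_2 = 4.58000 − 38.18191·(4.58000 − 2.84000) / (38.18191 − (-34.98370))
   = 4.58000 − (66.4365234)/(73.1656100) = 3.6719706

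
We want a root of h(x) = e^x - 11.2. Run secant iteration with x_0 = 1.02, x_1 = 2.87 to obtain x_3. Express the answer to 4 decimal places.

h(1.02) = -8.426805, h(2.87) = 6.437018
x_2 = 2.870000 − 6.437018·(2.870000 − 1.020000) / (6.437018 − (-8.426805)) = 2.870000 − (11.908484)/(14.863823) = 2.068828
h(2.068828) = -3.284462
x_3 = 2.068828 − (-3.284462)·(2.068828 − 2.870000) / (-3.284462 − 6.437018) = 2.068828 − (2.631420)/(-9.721480) = 2.339509

2.3395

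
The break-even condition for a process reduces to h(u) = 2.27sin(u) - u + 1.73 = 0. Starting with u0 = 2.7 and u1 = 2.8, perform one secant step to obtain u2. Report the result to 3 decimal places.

h(2.7) = 0.00015, h(2.8) = -0.30958
u2 = 2.80000 − (-0.30958)·(2.80000 − 2.70000) / (-0.30958 − 0.00015) = 2.80000 − (-0.03096)/(-0.30973) = 2.70005

2.700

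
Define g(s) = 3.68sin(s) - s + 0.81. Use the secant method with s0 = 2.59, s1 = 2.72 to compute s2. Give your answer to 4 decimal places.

2.6249

g(2.59) = 0.148483, g(2.72) = -0.404092
s2 = 2.720000 − (-0.404092)·(2.720000 − 2.590000) / (-0.404092 − 0.148483) = 2.720000 − (-0.052532)/(-0.552575) = 2.624932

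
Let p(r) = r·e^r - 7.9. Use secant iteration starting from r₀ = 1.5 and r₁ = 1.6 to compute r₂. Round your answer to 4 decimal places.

p(1.5) = -1.177466, p(1.6) = 0.024852
r₂ = 1.600000 − 0.024852·(1.600000 − 1.500000) / (0.024852 − (-1.177466)) = 1.600000 − (0.002485)/(1.202318) = 1.597933

1.5979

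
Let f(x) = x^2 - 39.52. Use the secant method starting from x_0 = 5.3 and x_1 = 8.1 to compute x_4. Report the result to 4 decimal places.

f(5.3) = -11.430000, f(8.1) = 26.090000
x_2 = 8.100000 − 26.090000·(8.100000 − 5.300000) / (26.090000 − (-11.430000)) = 8.100000 − (73.052000)/(37.520000) = 6.152985
f(6.152985) = -1.660775
x_3 = 6.152985 − (-1.660775)·(6.152985 − 8.100000) / (-1.660775 − 26.090000) = 6.152985 − (3.233553)/(-27.750775) = 6.269506
f(6.269506) = -0.213291
x_4 = 6.269506 − (-0.213291)·(6.269506 − 6.152985) / (-0.213291 − (-1.660775)) = 6.269506 − (-0.024853)/(1.447483) = 6.286676

6.2867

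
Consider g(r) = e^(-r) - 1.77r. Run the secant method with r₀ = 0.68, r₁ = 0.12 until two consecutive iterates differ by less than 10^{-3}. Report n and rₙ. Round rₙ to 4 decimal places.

n = 4, rₙ = 0.3846

g(0.68) = -0.696983, g(0.12) = 0.674520
r₂ = 0.120000 − 0.674520·(-0.560000)/(1.371503) = 0.395414;  |Δ| = 0.275414
g(0.395414) = -0.026482
r₃ = 0.395414 − (-0.026482)·(0.275414)/(-0.701002) = 0.385010;  |Δ| = 0.010404
g(0.385010) = -0.001023
r₄ = 0.385010 − (-0.001023)·(-0.010404)/(0.025459) = 0.384592;  |Δ| = 0.000418
|r₄ − r₃| = 0.000418 < 10^{-3}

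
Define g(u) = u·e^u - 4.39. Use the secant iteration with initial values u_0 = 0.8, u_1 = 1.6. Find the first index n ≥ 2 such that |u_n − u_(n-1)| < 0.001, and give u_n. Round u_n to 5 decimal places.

g(0.8) = -2.6095673, g(1.6) = 3.5348519
u_2 = 1.6000000 − 3.5348519·(0.8000000)/(6.1444191) = 1.1397642;  |Δ| = 0.4602358
g(1.1397642) = -0.8270614
u_3 = 1.1397642 − (-0.8270614)·(-0.4602358)/(-4.3619133) = 1.2270294;  |Δ| = 0.0872652
g(1.2270294) = -0.2045025
u_4 = 1.2270294 − (-0.2045025)·(0.0872652)/(0.6225590) = 1.2556949;  |Δ| = 0.0286655
g(1.2556949) = 0.0178368
u_5 = 1.2556949 − 0.0178368·(0.0286655)/(0.2223392) = 1.2533953;  |Δ| = 0.0022996
g(1.2533953) = -0.0003418
u_6 = 1.2533953 − (-0.0003418)·(-0.0022996)/(-0.0181786) = 1.2534385;  |Δ| = 0.0000432
|u_6 − u_5| = 0.0000432 < 0.001

n = 6, u_n = 1.25344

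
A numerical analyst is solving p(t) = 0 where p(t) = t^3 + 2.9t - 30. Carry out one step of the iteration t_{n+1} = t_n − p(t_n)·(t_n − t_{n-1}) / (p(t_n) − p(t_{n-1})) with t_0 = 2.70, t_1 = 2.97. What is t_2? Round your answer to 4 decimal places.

2.7920

p(2.70) = -2.487000, p(2.97) = 4.811073
t_2 = 2.970000 − 4.811073·(2.970000 − 2.700000) / (4.811073 − (-2.487000)) = 2.970000 − (1.298990)/(7.298073) = 2.792009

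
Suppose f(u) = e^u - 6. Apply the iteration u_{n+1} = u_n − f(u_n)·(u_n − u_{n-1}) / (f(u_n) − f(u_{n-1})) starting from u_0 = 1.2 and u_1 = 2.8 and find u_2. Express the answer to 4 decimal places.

1.5267

f(1.2) = -2.679883, f(2.8) = 10.444647
u_2 = 2.800000 − 10.444647·(2.800000 − 1.200000) / (10.444647 − (-2.679883)) = 2.800000 − (16.711435)/(13.124530) = 1.526702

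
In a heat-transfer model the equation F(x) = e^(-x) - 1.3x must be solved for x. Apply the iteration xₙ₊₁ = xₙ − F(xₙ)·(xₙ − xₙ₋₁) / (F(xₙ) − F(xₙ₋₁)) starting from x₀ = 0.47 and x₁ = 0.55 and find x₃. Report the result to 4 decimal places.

0.4773

F(0.47) = 0.014002, F(0.55) = -0.138050
x₂ = 0.550000 − (-0.138050)·(0.550000 − 0.470000) / (-0.138050 − 0.014002) = 0.550000 − (-0.011044)/(-0.152052) = 0.477367
F(0.477367) = -0.000162
x₃ = 0.477367 − (-0.000162)·(0.477367 − 0.550000) / (-0.000162 − (-0.138050)) = 0.477367 − (0.000012)/(0.137888) = 0.477282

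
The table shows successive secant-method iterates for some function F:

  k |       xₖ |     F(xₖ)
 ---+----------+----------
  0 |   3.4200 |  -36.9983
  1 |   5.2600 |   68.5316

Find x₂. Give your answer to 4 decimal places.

4.0651

x₂ = 5.2600 − 68.5316·(5.2600 − 3.4200) / (68.5316 − (-36.9983))
   = 5.2600 − (126.098144)/(105.529900) = 4.065096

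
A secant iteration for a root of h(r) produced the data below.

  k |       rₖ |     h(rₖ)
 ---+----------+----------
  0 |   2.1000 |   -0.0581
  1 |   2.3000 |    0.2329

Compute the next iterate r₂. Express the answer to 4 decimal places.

2.1399

r₂ = 2.3000 − 0.2329·(2.3000 − 2.1000) / (0.2329 − (-0.0581))
   = 2.3000 − (0.046580)/(0.291000) = 2.139931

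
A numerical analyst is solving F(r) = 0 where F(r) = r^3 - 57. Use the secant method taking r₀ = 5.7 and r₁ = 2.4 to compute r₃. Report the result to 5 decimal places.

4.20219

F(5.7) = 128.1930000, F(2.4) = -43.1760000
r₂ = 2.4000000 − (-43.1760000)·(2.4000000 − 5.7000000) / (-43.1760000 − 128.1930000) = 2.4000000 − (142.4808000)/(-171.3690000) = 3.2314269
F(3.2314269) = -23.2570525
r₃ = 3.2314269 − (-23.2570525)·(3.2314269 − 2.4000000) / (-23.2570525 − (-43.1760000)) = 3.2314269 − (-19.3365395)/(19.9189475) = 4.2021880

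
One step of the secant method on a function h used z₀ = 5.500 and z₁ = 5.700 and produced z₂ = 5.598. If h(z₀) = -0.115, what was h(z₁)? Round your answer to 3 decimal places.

The secant line through (5.500, -0.115) and (5.700, h(z₁)) crosses zero at z₂ = 5.598.
So (5.500, -0.115), (5.700, h(z₁)), (5.598, 0) are collinear:
h(z₁) = -0.115 · (5.700 − 5.598) / (5.500 − 5.598) = -0.115 · (0.10200)/(-0.09800) = 0.11969

0.120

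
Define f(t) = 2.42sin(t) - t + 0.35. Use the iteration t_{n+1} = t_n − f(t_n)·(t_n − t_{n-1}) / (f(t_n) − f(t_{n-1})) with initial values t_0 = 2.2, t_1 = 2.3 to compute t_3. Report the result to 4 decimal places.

f(2.2) = 0.106561, f(2.3) = -0.145393
t_2 = 2.300000 − (-0.145393)·(2.300000 − 2.200000) / (-0.145393 − 0.106561) = 2.300000 − (-0.014539)/(-0.251955) = 2.242294
f(2.242294) = 0.002302
t_3 = 2.242294 − 0.002302·(2.242294 − 2.300000) / (0.002302 − (-0.145393)) = 2.242294 − (-0.000133)/(0.147695) = 2.243193

2.2432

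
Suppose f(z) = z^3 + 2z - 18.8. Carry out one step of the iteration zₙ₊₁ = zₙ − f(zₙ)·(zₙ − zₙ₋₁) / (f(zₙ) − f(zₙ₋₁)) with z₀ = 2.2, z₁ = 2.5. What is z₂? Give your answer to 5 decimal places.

2.40183

f(2.2) = -3.7520000, f(2.5) = 1.8250000
z₂ = 2.5000000 − 1.8250000·(2.5000000 − 2.2000000) / (1.8250000 − (-3.7520000)) = 2.5000000 − (0.5475000)/(5.5770000) = 2.4018289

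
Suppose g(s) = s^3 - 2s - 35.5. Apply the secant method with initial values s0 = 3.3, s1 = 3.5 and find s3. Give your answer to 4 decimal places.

3.4892

g(3.3) = -6.163000, g(3.5) = 0.375000
s2 = 3.500000 − 0.375000·(3.500000 − 3.300000) / (0.375000 − (-6.163000)) = 3.500000 − (0.075000)/(6.538000) = 3.488529
g(3.488529) = -0.022251
s3 = 3.488529 − (-0.022251)·(3.488529 − 3.500000) / (-0.022251 − 0.375000) = 3.488529 − (0.000255)/(-0.397251) = 3.489171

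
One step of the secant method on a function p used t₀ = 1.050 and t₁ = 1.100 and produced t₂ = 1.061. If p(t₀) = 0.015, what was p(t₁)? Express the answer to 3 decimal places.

-0.053

The secant line through (1.050, 0.015) and (1.100, p(t₁)) crosses zero at t₂ = 1.061.
So (1.050, 0.015), (1.100, p(t₁)), (1.061, 0) are collinear:
p(t₁) = 0.015 · (1.100 − 1.061) / (1.050 − 1.061) = 0.015 · (0.03900)/(-0.01100) = -0.05318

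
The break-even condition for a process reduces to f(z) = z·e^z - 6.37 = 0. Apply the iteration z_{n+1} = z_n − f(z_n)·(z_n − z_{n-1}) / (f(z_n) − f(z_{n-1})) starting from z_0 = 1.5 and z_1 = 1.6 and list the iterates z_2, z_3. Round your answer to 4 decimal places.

f(1.5) = 0.352534, f(1.6) = 1.554852
z_2 = 1.600000 − 1.554852·(1.600000 − 1.500000) / (1.554852 − 0.352534) = 1.600000 − (0.155485)/(1.202318) = 1.470679
f(1.470679) = 0.030672
z_3 = 1.470679 − 0.030672·(1.470679 − 1.600000) / (0.030672 − 1.554852) = 1.470679 − (-0.003967)/(-1.524180) = 1.468076

1.4707, 1.4681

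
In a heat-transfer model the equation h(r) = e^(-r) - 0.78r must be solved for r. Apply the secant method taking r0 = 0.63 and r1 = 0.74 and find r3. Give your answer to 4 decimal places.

0.6616

h(0.63) = 0.041192, h(0.74) = -0.100086
r2 = 0.740000 − (-0.100086)·(0.740000 − 0.630000) / (-0.100086 − 0.041192) = 0.740000 − (-0.011009)/(-0.141278) = 0.662072
h(0.662072) = -0.000635
r3 = 0.662072 − (-0.000635)·(0.662072 − 0.740000) / (-0.000635 − (-0.100086)) = 0.662072 − (0.000049)/(0.099451) = 0.661575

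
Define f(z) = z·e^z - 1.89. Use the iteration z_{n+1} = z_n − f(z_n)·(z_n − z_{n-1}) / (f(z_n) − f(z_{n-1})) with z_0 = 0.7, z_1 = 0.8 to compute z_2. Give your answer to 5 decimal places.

0.82955

f(0.7) = -0.4803731, f(0.8) = -0.1095673
z_2 = 0.8000000 − (-0.1095673)·(0.8000000 − 0.7000000) / (-0.1095673 − (-0.4803731)) = 0.8000000 − (-0.0109567)/(0.3708058) = 0.8295484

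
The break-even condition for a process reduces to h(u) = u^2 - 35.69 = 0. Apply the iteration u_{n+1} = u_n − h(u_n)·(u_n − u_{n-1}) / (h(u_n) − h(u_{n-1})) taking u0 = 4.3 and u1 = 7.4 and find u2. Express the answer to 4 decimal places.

h(4.3) = -17.200000, h(7.4) = 19.070000
u2 = 7.400000 − 19.070000·(7.400000 − 4.300000) / (19.070000 − (-17.200000)) = 7.400000 − (59.117000)/(36.270000) = 5.770085

5.7701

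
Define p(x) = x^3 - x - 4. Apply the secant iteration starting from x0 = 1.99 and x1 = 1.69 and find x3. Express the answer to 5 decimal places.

p(1.99) = 1.8905990, p(1.69) = -0.8631910
x2 = 1.6900000 − (-0.8631910)·(1.6900000 − 1.9900000) / (-0.8631910 − 1.8905990) = 1.6900000 − (0.2589573)/(-2.7537900) = 1.7840367
p(1.7840367) = -0.1058281
x3 = 1.7840367 − (-0.1058281)·(1.7840367 − 1.6900000) / (-0.1058281 − (-0.8631910)) = 1.7840367 − (-0.0099517)/(0.7573629) = 1.7971767

1.79718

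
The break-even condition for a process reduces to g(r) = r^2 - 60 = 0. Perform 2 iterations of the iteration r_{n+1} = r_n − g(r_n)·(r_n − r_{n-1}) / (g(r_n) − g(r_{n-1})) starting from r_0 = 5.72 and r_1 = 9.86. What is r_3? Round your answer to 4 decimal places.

7.7124

g(5.72) = -27.281600, g(9.86) = 37.219600
r_2 = 9.860000 − 37.219600·(9.860000 − 5.720000) / (37.219600 − (-27.281600)) = 9.860000 − (154.089144)/(64.501200) = 7.471065
g(7.471065) = -4.183181
r_3 = 7.471065 − (-4.183181)·(7.471065 − 9.860000) / (-4.183181 − 37.219600) = 7.471065 − (9.993345)/(-41.402781) = 7.712434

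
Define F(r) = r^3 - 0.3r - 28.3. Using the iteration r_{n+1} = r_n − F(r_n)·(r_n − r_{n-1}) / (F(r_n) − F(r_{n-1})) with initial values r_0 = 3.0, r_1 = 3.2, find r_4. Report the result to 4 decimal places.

F(3.0) = -2.200000, F(3.2) = 3.508000
r_2 = 3.200000 − 3.508000·(3.200000 − 3.000000) / (3.508000 − (-2.200000)) = 3.200000 − (0.701600)/(5.708000) = 3.077085
F(3.077085) = -0.087899
r_3 = 3.077085 − (-0.087899)·(3.077085 − 3.200000) / (-0.087899 − 3.508000) = 3.077085 − (0.010804)/(-3.595899) = 3.080089
F(3.080089) = -0.003371
r_4 = 3.080089 − (-0.003371)·(3.080089 − 3.077085) / (-0.003371 − (-0.087899)) = 3.080089 − (-0.000010)/(0.084528) = 3.080209

3.0802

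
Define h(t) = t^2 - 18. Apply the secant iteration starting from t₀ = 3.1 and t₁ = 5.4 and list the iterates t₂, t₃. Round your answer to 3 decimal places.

h(3.1) = -8.39000, h(5.4) = 11.16000
t₂ = 5.40000 − 11.16000·(5.40000 − 3.10000) / (11.16000 − (-8.39000)) = 5.40000 − (25.66800)/(19.55000) = 4.08706
h(4.08706) = -1.29595
t₃ = 4.08706 − (-1.29595)·(4.08706 − 5.40000) / (-1.29595 − 11.16000) = 4.08706 − (1.70151)/(-12.45595) = 4.22366

4.087, 4.224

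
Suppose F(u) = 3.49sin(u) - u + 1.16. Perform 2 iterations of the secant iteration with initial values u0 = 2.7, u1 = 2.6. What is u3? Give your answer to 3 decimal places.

F(2.7) = -0.04844, F(2.6) = 0.35910
u2 = 2.60000 − 0.35910·(2.60000 − 2.70000) / (0.35910 − (-0.04844)) = 2.60000 − (-0.03591)/(0.40754) = 2.68811
F(2.68811) = 0.00084
u3 = 2.68811 − 0.00084·(2.68811 − 2.60000) / (0.00084 − 0.35910) = 2.68811 − (0.00007)/(-0.35826) = 2.68832

2.688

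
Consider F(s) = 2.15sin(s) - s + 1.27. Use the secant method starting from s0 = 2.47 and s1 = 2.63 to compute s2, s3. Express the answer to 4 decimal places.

2.5195, 2.5207

F(2.47) = 0.137802, F(2.63) = -0.307432
s2 = 2.630000 − (-0.307432)·(2.630000 − 2.470000) / (-0.307432 − 0.137802) = 2.630000 − (-0.049189)/(-0.445234) = 2.519521
F(2.519521) = 0.003328
s3 = 2.519521 − 0.003328·(2.519521 − 2.630000) / (0.003328 − (-0.307432)) = 2.519521 − (-0.000368)/(0.310759) = 2.520704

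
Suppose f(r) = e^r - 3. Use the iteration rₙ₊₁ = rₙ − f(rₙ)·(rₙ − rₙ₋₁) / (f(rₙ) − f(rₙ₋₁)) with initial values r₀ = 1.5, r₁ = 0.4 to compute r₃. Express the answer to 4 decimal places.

f(1.5) = 1.481689, f(0.4) = -1.508175
r₂ = 0.400000 − (-1.508175)·(0.400000 − 1.500000) / (-1.508175 − 1.481689) = 0.400000 − (1.658993)/(-2.989864) = 0.954872
f(0.954872) = -0.401661
r₃ = 0.954872 − (-0.401661)·(0.954872 − 0.400000) / (-0.401661 − (-1.508175)) = 0.954872 − (-0.222871)/(1.106514) = 1.156289

1.1563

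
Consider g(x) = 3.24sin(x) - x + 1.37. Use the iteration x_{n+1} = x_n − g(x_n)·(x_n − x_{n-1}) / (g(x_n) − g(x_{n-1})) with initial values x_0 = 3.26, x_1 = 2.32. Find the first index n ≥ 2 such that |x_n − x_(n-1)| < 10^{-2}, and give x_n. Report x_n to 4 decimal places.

n = 4, x_n = 2.7139

g(3.26) = -2.272744, g(2.32) = 1.422430
x_2 = 2.320000 − 1.422430·(-0.940000)/(3.695174) = 2.681846;  |Δ| = 0.361846
g(2.681846) = 0.125810
x_3 = 2.681846 − 0.125810·(0.361846)/(-1.296620) = 2.716956;  |Δ| = 0.035110
g(2.716956) = -0.012108
x_4 = 2.716956 − (-0.012108)·(0.035110)/(-0.137918) = 2.713873;  |Δ| = 0.003082
|x_4 − x_3| = 0.003082 < 10^{-2}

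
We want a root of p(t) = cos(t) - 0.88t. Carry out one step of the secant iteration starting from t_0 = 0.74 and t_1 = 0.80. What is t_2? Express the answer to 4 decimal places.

p(0.74) = 0.087269, p(0.80) = -0.007293
t_2 = 0.800000 − (-0.007293)·(0.800000 − 0.740000) / (-0.007293 − 0.087269) = 0.800000 − (-0.000438)/(-0.094562) = 0.795372

0.7954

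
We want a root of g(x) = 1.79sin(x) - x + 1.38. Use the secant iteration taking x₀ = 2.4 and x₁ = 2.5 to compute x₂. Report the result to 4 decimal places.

g(2.4) = 0.189079, g(2.5) = -0.048735
x₂ = 2.500000 − (-0.048735)·(2.500000 − 2.400000) / (-0.048735 − 0.189079) = 2.500000 − (-0.004873)/(-0.237814) = 2.479507

2.4795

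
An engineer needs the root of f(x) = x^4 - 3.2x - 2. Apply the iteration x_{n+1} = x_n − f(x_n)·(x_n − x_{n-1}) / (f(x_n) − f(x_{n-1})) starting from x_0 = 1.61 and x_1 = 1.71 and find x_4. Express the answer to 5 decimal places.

1.64097

f(1.61) = -0.4330176, f(1.71) = 1.0783608
x_2 = 1.7100000 − 1.0783608·(1.7100000 − 1.6100000) / (1.0783608 − (-0.4330176)) = 1.7100000 − (0.1078361)/(1.5113784) = 1.6386505
f(1.6386505) = -0.0335142
x_3 = 1.6386505 − (-0.0335142)·(1.6386505 − 1.7100000) / (-0.0335142 − 1.0783608) = 1.6386505 − (0.0023912)/(-1.1118750) = 1.6408011
f(1.6408011) = -0.0024701
x_4 = 1.6408011 − (-0.0024701)·(1.6408011 − 1.6386505) / (-0.0024701 − (-0.0335142)) = 1.6408011 − (-0.0000053)/(0.0310441) = 1.6409723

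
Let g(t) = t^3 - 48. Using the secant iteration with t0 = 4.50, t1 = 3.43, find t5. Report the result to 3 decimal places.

g(4.50) = 43.12500, g(3.43) = -7.64639
t2 = 3.43000 − (-7.64639)·(3.43000 − 4.50000) / (-7.64639 − 43.12500) = 3.43000 − (8.18164)/(-50.77139) = 3.59115
g(3.59115) = -1.68737
t3 = 3.59115 − (-1.68737)·(3.59115 − 3.43000) / (-1.68737 − (-7.64639)) = 3.59115 − (-0.27191)/(5.95902) = 3.63678
g(3.63678) = 0.10056
t4 = 3.63678 − 0.10056·(3.63678 − 3.59115) / (0.10056 − (-1.68737)) = 3.63678 − (0.00459)/(1.78793) = 3.63421
g(3.63421) = -0.00120
t5 = 3.63421 − (-0.00120)·(3.63421 − 3.63678) / (-0.00120 − 0.10056) = 3.63421 − (0.00000)/(-0.10176) = 3.63424

3.634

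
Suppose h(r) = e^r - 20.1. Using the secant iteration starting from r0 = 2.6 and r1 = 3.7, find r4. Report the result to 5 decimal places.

h(2.6) = -6.6362620, h(3.7) = 20.3473044
r2 = 3.7000000 − 20.3473044·(3.7000000 − 2.6000000) / (20.3473044 − (-6.6362620)) = 3.7000000 − (22.3820348)/(26.9835663) = 2.8705309
h(2.8705309) = -2.4536160
r3 = 2.8705309 − (-2.4536160)·(2.8705309 − 3.7000000) / (-2.4536160 − 20.3473044) = 2.8705309 − (2.0351987)/(-22.8009204) = 2.9597904
h(2.9597904) = -0.8060729
r4 = 2.9597904 − (-0.8060729)·(2.9597904 − 2.8705309) / (-0.8060729 − (-2.4536160)) = 2.9597904 − (-0.0719497)/(1.6475431) = 3.0034613

3.00346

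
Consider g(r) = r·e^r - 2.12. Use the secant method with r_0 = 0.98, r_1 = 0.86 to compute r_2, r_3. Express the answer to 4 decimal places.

0.8782, 0.8797

g(0.98) = 0.491167, g(0.86) = -0.087682
r_2 = 0.860000 − (-0.087682)·(0.860000 − 0.980000) / (-0.087682 − 0.491167) = 0.860000 − (0.010522)/(-0.578849) = 0.878177
g(0.878177) = -0.006659
r_3 = 0.878177 − (-0.006659)·(0.878177 − 0.860000) / (-0.006659 − (-0.087682)) = 0.878177 − (-0.000121)/(0.081023) = 0.879671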